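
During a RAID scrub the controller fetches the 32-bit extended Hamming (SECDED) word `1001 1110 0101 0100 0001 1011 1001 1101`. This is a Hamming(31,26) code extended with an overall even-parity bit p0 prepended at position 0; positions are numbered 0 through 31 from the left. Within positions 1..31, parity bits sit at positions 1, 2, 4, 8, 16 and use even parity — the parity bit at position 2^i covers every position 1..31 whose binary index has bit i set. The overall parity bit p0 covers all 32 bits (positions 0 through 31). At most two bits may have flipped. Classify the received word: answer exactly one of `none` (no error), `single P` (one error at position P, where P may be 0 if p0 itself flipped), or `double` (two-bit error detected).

s1: b1⊕b3⊕b5⊕b7⊕b9⊕b11⊕b13⊕b15⊕b17⊕b19⊕b21⊕b23⊕b25⊕b27⊕b29⊕b31 = 0⊕1⊕1⊕0⊕1⊕1⊕1⊕0⊕0⊕1⊕0⊕1⊕0⊕1⊕1⊕1 = 0
s2: b2⊕b3⊕b6⊕b7⊕b10⊕b11⊕b14⊕b15⊕b18⊕b19⊕b22⊕b23⊕b26⊕b27⊕b30⊕b31 = 0⊕1⊕1⊕0⊕0⊕1⊕0⊕0⊕0⊕1⊕1⊕1⊕0⊕1⊕0⊕1 = 0
s4: b4⊕b5⊕b6⊕b7⊕b12⊕b13⊕b14⊕b15⊕b20⊕b21⊕b22⊕b23⊕b28⊕b29⊕b30⊕b31 = 1⊕1⊕1⊕0⊕0⊕1⊕0⊕0⊕1⊕0⊕1⊕1⊕1⊕1⊕0⊕1 = 0
s8: b8⊕b9⊕b10⊕b11⊕b12⊕b13⊕b14⊕b15⊕b24⊕b25⊕b26⊕b27⊕b28⊕b29⊕b30⊕b31 = 0⊕1⊕0⊕1⊕0⊕1⊕0⊕0⊕1⊕0⊕0⊕1⊕1⊕1⊕0⊕1 = 0
s16: b16⊕b17⊕b18⊕b19⊕b20⊕b21⊕b22⊕b23⊕b24⊕b25⊕b26⊕b27⊕b28⊕b29⊕b30⊕b31 = 0⊕0⊕0⊕1⊕1⊕0⊕1⊕1⊕1⊕0⊕0⊕1⊕1⊕1⊕0⊕1 = 1
Syndrome (s16...s1) = 10000 → position 16.
Overall parity (XOR of all 32 bits, including p0): 1⊕0⊕0⊕1⊕1⊕1⊕1⊕0⊕0⊕1⊕0⊕1⊕0⊕1⊕0⊕0⊕0⊕0⊕0⊕1⊕1⊕0⊕1⊕1⊕1⊕0⊕0⊕1⊕1⊕1⊕0⊕1 = 1
Overall=1, syndrome position=16 → single-bit error at position 16.

single 16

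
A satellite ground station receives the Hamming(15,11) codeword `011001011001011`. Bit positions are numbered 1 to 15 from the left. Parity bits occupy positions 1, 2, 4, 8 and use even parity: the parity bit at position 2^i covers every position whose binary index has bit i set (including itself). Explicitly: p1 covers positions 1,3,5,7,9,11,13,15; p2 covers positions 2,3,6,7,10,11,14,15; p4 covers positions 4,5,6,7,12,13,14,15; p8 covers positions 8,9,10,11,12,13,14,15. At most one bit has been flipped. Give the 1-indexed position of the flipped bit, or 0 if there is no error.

11

s1: b1⊕b3⊕b5⊕b7⊕b9⊕b11⊕b13⊕b15 = 0⊕1⊕0⊕0⊕1⊕0⊕0⊕1 = 1
s2: b2⊕b3⊕b6⊕b7⊕b10⊕b11⊕b14⊕b15 = 1⊕1⊕1⊕0⊕0⊕0⊕1⊕1 = 1
s4: b4⊕b5⊕b6⊕b7⊕b12⊕b13⊕b14⊕b15 = 0⊕0⊕1⊕0⊕1⊕0⊕1⊕1 = 0
s8: b8⊕b9⊕b10⊕b11⊕b12⊕b13⊕b14⊕b15 = 1⊕1⊕0⊕0⊕1⊕0⊕1⊕1 = 1
Syndrome (s8...s1) = 1011 → position 11.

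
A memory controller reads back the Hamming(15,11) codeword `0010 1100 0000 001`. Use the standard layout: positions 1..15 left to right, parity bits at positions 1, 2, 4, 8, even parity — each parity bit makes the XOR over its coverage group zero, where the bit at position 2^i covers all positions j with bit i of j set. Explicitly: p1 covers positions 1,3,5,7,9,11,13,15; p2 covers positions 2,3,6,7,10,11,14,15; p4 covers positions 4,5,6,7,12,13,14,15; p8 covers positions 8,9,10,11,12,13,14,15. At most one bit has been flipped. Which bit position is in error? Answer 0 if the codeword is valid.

15

s1: b1⊕b3⊕b5⊕b7⊕b9⊕b11⊕b13⊕b15 = 0⊕1⊕1⊕0⊕0⊕0⊕0⊕1 = 1
s2: b2⊕b3⊕b6⊕b7⊕b10⊕b11⊕b14⊕b15 = 0⊕1⊕1⊕0⊕0⊕0⊕0⊕1 = 1
s4: b4⊕b5⊕b6⊕b7⊕b12⊕b13⊕b14⊕b15 = 0⊕1⊕1⊕0⊕0⊕0⊕0⊕1 = 1
s8: b8⊕b9⊕b10⊕b11⊕b12⊕b13⊕b14⊕b15 = 0⊕0⊕0⊕0⊕0⊕0⊕0⊕1 = 1
Syndrome (s8...s1) = 1111 → position 15.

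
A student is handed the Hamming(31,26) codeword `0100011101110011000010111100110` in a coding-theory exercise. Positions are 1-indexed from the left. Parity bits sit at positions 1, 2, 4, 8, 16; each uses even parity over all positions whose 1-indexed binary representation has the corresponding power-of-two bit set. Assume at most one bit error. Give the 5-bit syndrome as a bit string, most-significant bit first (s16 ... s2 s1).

00011

s1: b1⊕b3⊕b5⊕b7⊕b9⊕b11⊕b13⊕b15⊕b17⊕b19⊕b21⊕b23⊕b25⊕b27⊕b29⊕b31 = 0⊕0⊕0⊕1⊕0⊕1⊕0⊕1⊕0⊕0⊕1⊕1⊕1⊕0⊕1⊕0 = 1
s2: b2⊕b3⊕b6⊕b7⊕b10⊕b11⊕b14⊕b15⊕b18⊕b19⊕b22⊕b23⊕b26⊕b27⊕b30⊕b31 = 1⊕0⊕1⊕1⊕1⊕1⊕0⊕1⊕0⊕0⊕0⊕1⊕1⊕0⊕1⊕0 = 1
s4: b4⊕b5⊕b6⊕b7⊕b12⊕b13⊕b14⊕b15⊕b20⊕b21⊕b22⊕b23⊕b28⊕b29⊕b30⊕b31 = 0⊕0⊕1⊕1⊕1⊕0⊕0⊕1⊕0⊕1⊕0⊕1⊕0⊕1⊕1⊕0 = 0
s8: b8⊕b9⊕b10⊕b11⊕b12⊕b13⊕b14⊕b15⊕b24⊕b25⊕b26⊕b27⊕b28⊕b29⊕b30⊕b31 = 1⊕0⊕1⊕1⊕1⊕0⊕0⊕1⊕1⊕1⊕1⊕0⊕0⊕1⊕1⊕0 = 0
s16: b16⊕b17⊕b18⊕b19⊕b20⊕b21⊕b22⊕b23⊕b24⊕b25⊕b26⊕b27⊕b28⊕b29⊕b30⊕b31 = 1⊕0⊕0⊕0⊕0⊕1⊕0⊕1⊕1⊕1⊕1⊕0⊕0⊕1⊕1⊕0 = 0
Syndrome (s16...s1) = 00011 → position 3.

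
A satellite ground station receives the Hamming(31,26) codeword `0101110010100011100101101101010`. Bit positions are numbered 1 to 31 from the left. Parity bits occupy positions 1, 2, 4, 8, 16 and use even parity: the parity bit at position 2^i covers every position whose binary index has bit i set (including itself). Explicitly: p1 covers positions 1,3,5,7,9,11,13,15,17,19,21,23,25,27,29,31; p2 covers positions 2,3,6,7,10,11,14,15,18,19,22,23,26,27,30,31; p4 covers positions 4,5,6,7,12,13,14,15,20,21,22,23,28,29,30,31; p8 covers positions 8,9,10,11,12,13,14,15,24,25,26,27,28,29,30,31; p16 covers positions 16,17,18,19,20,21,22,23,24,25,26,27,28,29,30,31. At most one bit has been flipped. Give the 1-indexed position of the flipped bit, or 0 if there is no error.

s1: b1⊕b3⊕b5⊕b7⊕b9⊕b11⊕b13⊕b15⊕b17⊕b19⊕b21⊕b23⊕b25⊕b27⊕b29⊕b31 = 0⊕0⊕1⊕0⊕1⊕1⊕0⊕1⊕1⊕0⊕0⊕1⊕1⊕0⊕0⊕0 = 1
s2: b2⊕b3⊕b6⊕b7⊕b10⊕b11⊕b14⊕b15⊕b18⊕b19⊕b22⊕b23⊕b26⊕b27⊕b30⊕b31 = 1⊕0⊕1⊕0⊕0⊕1⊕0⊕1⊕0⊕0⊕1⊕1⊕1⊕0⊕1⊕0 = 0
s4: b4⊕b5⊕b6⊕b7⊕b12⊕b13⊕b14⊕b15⊕b20⊕b21⊕b22⊕b23⊕b28⊕b29⊕b30⊕b31 = 1⊕1⊕1⊕0⊕0⊕0⊕0⊕1⊕1⊕0⊕1⊕1⊕1⊕0⊕1⊕0 = 1
s8: b8⊕b9⊕b10⊕b11⊕b12⊕b13⊕b14⊕b15⊕b24⊕b25⊕b26⊕b27⊕b28⊕b29⊕b30⊕b31 = 0⊕1⊕0⊕1⊕0⊕0⊕0⊕1⊕0⊕1⊕1⊕0⊕1⊕0⊕1⊕0 = 1
s16: b16⊕b17⊕b18⊕b19⊕b20⊕b21⊕b22⊕b23⊕b24⊕b25⊕b26⊕b27⊕b28⊕b29⊕b30⊕b31 = 1⊕1⊕0⊕0⊕1⊕0⊕1⊕1⊕0⊕1⊕1⊕0⊕1⊕0⊕1⊕0 = 1
Syndrome (s16...s1) = 11101 → position 29.

29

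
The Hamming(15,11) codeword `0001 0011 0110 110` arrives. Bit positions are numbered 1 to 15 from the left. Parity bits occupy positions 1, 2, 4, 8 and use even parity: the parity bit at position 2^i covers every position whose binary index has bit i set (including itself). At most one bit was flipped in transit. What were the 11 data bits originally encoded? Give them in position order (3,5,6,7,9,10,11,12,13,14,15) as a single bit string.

s1: b1⊕b3⊕b5⊕b7⊕b9⊕b11⊕b13⊕b15 = 0⊕0⊕0⊕1⊕0⊕1⊕1⊕0 = 1
s2: b2⊕b3⊕b6⊕b7⊕b10⊕b11⊕b14⊕b15 = 0⊕0⊕0⊕1⊕1⊕1⊕1⊕0 = 0
s4: b4⊕b5⊕b6⊕b7⊕b12⊕b13⊕b14⊕b15 = 1⊕0⊕0⊕1⊕0⊕1⊕1⊕0 = 0
s8: b8⊕b9⊕b10⊕b11⊕b12⊕b13⊕b14⊕b15 = 1⊕0⊕1⊕1⊕0⊕1⊕1⊕0 = 1
Syndrome (s8...s1) = 1001 → position 9.
Flip bit 9: corrected codeword = 000100111110110
Data bits at positions 3,5,6,7,9,10,11,12,13,14,15: 00011110110

00011110110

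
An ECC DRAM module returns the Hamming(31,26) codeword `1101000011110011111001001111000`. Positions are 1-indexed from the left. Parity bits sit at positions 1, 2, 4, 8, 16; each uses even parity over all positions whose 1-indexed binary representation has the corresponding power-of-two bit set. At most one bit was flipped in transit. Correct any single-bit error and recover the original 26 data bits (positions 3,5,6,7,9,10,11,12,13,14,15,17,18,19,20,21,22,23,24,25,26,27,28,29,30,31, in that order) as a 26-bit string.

00001111001111001001111010

s1: b1⊕b3⊕b5⊕b7⊕b9⊕b11⊕b13⊕b15⊕b17⊕b19⊕b21⊕b23⊕b25⊕b27⊕b29⊕b31 = 1⊕0⊕0⊕0⊕1⊕1⊕0⊕1⊕1⊕1⊕0⊕0⊕1⊕1⊕0⊕0 = 0
s2: b2⊕b3⊕b6⊕b7⊕b10⊕b11⊕b14⊕b15⊕b18⊕b19⊕b22⊕b23⊕b26⊕b27⊕b30⊕b31 = 1⊕0⊕0⊕0⊕1⊕1⊕0⊕1⊕1⊕1⊕1⊕0⊕1⊕1⊕0⊕0 = 1
s4: b4⊕b5⊕b6⊕b7⊕b12⊕b13⊕b14⊕b15⊕b20⊕b21⊕b22⊕b23⊕b28⊕b29⊕b30⊕b31 = 1⊕0⊕0⊕0⊕1⊕0⊕0⊕1⊕0⊕0⊕1⊕0⊕1⊕0⊕0⊕0 = 1
s8: b8⊕b9⊕b10⊕b11⊕b12⊕b13⊕b14⊕b15⊕b24⊕b25⊕b26⊕b27⊕b28⊕b29⊕b30⊕b31 = 0⊕1⊕1⊕1⊕1⊕0⊕0⊕1⊕0⊕1⊕1⊕1⊕1⊕0⊕0⊕0 = 1
s16: b16⊕b17⊕b18⊕b19⊕b20⊕b21⊕b22⊕b23⊕b24⊕b25⊕b26⊕b27⊕b28⊕b29⊕b30⊕b31 = 1⊕1⊕1⊕1⊕0⊕0⊕1⊕0⊕0⊕1⊕1⊕1⊕1⊕0⊕0⊕0 = 1
Syndrome (s16...s1) = 11110 → position 30.
Flip bit 30: corrected codeword = 1101000011110011111001001111010
Data bits at positions 3,5,6,7,9,10,11,12,13,14,15,17,18,19,20,21,22,23,24,25,26,27,28,29,30,31: 00001111001111001001111010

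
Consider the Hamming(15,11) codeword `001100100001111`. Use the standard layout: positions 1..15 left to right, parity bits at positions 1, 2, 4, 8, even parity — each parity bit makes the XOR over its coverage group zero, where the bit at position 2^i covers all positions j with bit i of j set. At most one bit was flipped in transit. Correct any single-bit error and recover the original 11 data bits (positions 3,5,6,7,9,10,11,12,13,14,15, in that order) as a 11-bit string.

10010001111

s1: b1⊕b3⊕b5⊕b7⊕b9⊕b11⊕b13⊕b15 = 0⊕1⊕0⊕1⊕0⊕0⊕1⊕1 = 0
s2: b2⊕b3⊕b6⊕b7⊕b10⊕b11⊕b14⊕b15 = 0⊕1⊕0⊕1⊕0⊕0⊕1⊕1 = 0
s4: b4⊕b5⊕b6⊕b7⊕b12⊕b13⊕b14⊕b15 = 1⊕0⊕0⊕1⊕1⊕1⊕1⊕1 = 0
s8: b8⊕b9⊕b10⊕b11⊕b12⊕b13⊕b14⊕b15 = 0⊕0⊕0⊕0⊕1⊕1⊕1⊕1 = 0
Syndrome (s8...s1) = 0000 → position 0 (no error).
No correction needed.
Data bits at positions 3,5,6,7,9,10,11,12,13,14,15: 10010001111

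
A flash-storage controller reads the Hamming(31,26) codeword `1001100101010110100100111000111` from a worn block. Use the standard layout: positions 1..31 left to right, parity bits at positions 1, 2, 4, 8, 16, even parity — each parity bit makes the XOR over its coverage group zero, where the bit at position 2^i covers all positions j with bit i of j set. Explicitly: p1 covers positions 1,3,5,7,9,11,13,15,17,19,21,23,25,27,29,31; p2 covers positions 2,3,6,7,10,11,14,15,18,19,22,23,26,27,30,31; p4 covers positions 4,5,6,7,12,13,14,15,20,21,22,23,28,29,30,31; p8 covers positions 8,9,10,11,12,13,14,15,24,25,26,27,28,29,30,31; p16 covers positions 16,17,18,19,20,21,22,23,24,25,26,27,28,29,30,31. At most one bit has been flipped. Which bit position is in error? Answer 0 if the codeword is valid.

0

s1: b1⊕b3⊕b5⊕b7⊕b9⊕b11⊕b13⊕b15⊕b17⊕b19⊕b21⊕b23⊕b25⊕b27⊕b29⊕b31 = 1⊕0⊕1⊕0⊕0⊕0⊕0⊕1⊕1⊕0⊕0⊕1⊕1⊕0⊕1⊕1 = 0
s2: b2⊕b3⊕b6⊕b7⊕b10⊕b11⊕b14⊕b15⊕b18⊕b19⊕b22⊕b23⊕b26⊕b27⊕b30⊕b31 = 0⊕0⊕0⊕0⊕1⊕0⊕1⊕1⊕0⊕0⊕0⊕1⊕0⊕0⊕1⊕1 = 0
s4: b4⊕b5⊕b6⊕b7⊕b12⊕b13⊕b14⊕b15⊕b20⊕b21⊕b22⊕b23⊕b28⊕b29⊕b30⊕b31 = 1⊕1⊕0⊕0⊕1⊕0⊕1⊕1⊕1⊕0⊕0⊕1⊕0⊕1⊕1⊕1 = 0
s8: b8⊕b9⊕b10⊕b11⊕b12⊕b13⊕b14⊕b15⊕b24⊕b25⊕b26⊕b27⊕b28⊕b29⊕b30⊕b31 = 1⊕0⊕1⊕0⊕1⊕0⊕1⊕1⊕1⊕1⊕0⊕0⊕0⊕1⊕1⊕1 = 0
s16: b16⊕b17⊕b18⊕b19⊕b20⊕b21⊕b22⊕b23⊕b24⊕b25⊕b26⊕b27⊕b28⊕b29⊕b30⊕b31 = 0⊕1⊕0⊕0⊕1⊕0⊕0⊕1⊕1⊕1⊕0⊕0⊕0⊕1⊕1⊕1 = 0
Syndrome (s16...s1) = 00000 → position 0 (no error).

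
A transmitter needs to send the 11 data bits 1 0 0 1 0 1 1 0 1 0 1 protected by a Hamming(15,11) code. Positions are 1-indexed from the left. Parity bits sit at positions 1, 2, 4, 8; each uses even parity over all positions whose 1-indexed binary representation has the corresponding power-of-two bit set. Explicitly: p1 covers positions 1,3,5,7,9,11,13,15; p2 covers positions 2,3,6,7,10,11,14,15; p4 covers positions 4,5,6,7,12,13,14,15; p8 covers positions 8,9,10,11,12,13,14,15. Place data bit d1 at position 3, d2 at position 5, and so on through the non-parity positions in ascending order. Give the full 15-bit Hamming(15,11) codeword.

111100100110101

Place data bits at non-power-of-two positions: b3=1, b5=0, b6=0, b7=1, b9=0, b10=1, b11=1, b12=0, b13=1, b14=0, b15=1.
p1 = XOR of data positions {3,5,7,9,11,13,15} = 1⊕0⊕1⊕0⊕1⊕1⊕1 = 1
p2 = XOR of data positions {3,6,7,10,11,14,15} = 1⊕0⊕1⊕1⊕1⊕0⊕1 = 1
p4 = XOR of data positions {5,6,7,12,13,14,15} = 0⊕0⊕1⊕0⊕1⊕0⊕1 = 1
p8 = XOR of data positions {9,10,11,12,13,14,15} = 0⊕1⊕1⊕0⊕1⊕0⊕1 = 0
Codeword b1..b15 = 111100100110101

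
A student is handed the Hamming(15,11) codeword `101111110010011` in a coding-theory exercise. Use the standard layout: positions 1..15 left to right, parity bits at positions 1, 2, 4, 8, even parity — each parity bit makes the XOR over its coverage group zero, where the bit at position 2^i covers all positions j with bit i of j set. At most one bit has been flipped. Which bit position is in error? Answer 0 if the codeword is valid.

s1: b1⊕b3⊕b5⊕b7⊕b9⊕b11⊕b13⊕b15 = 1⊕1⊕1⊕1⊕0⊕1⊕0⊕1 = 0
s2: b2⊕b3⊕b6⊕b7⊕b10⊕b11⊕b14⊕b15 = 0⊕1⊕1⊕1⊕0⊕1⊕1⊕1 = 0
s4: b4⊕b5⊕b6⊕b7⊕b12⊕b13⊕b14⊕b15 = 1⊕1⊕1⊕1⊕0⊕0⊕1⊕1 = 0
s8: b8⊕b9⊕b10⊕b11⊕b12⊕b13⊕b14⊕b15 = 1⊕0⊕0⊕1⊕0⊕0⊕1⊕1 = 0
Syndrome (s8...s1) = 0000 → position 0 (no error).

0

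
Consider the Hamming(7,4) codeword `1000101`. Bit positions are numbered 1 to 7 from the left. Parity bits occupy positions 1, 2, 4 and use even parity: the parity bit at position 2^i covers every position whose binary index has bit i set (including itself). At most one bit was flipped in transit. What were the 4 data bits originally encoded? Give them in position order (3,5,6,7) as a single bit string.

s1: b1⊕b3⊕b5⊕b7 = 1⊕0⊕1⊕1 = 1
s2: b2⊕b3⊕b6⊕b7 = 0⊕0⊕0⊕1 = 1
s4: b4⊕b5⊕b6⊕b7 = 0⊕1⊕0⊕1 = 0
Syndrome (s4...s1) = 011 → position 3.
Flip bit 3: corrected codeword = 1010101
Data bits at positions 3,5,6,7: 1101

1101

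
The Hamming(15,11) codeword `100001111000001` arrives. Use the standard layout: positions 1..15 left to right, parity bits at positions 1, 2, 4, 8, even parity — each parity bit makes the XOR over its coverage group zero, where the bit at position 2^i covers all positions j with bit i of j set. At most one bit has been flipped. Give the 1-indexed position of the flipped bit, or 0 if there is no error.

14

s1: b1⊕b3⊕b5⊕b7⊕b9⊕b11⊕b13⊕b15 = 1⊕0⊕0⊕1⊕1⊕0⊕0⊕1 = 0
s2: b2⊕b3⊕b6⊕b7⊕b10⊕b11⊕b14⊕b15 = 0⊕0⊕1⊕1⊕0⊕0⊕0⊕1 = 1
s4: b4⊕b5⊕b6⊕b7⊕b12⊕b13⊕b14⊕b15 = 0⊕0⊕1⊕1⊕0⊕0⊕0⊕1 = 1
s8: b8⊕b9⊕b10⊕b11⊕b12⊕b13⊕b14⊕b15 = 1⊕1⊕0⊕0⊕0⊕0⊕0⊕1 = 1
Syndrome (s8...s1) = 1110 → position 14.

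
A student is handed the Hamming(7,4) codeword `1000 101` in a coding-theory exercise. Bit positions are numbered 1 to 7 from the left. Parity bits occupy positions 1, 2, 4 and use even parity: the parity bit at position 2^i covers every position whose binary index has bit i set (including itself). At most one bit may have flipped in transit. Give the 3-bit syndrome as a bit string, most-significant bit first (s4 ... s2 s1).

011

s1: b1⊕b3⊕b5⊕b7 = 1⊕0⊕1⊕1 = 1
s2: b2⊕b3⊕b6⊕b7 = 0⊕0⊕0⊕1 = 1
s4: b4⊕b5⊕b6⊕b7 = 0⊕1⊕0⊕1 = 0
Syndrome (s4...s1) = 011 → position 3.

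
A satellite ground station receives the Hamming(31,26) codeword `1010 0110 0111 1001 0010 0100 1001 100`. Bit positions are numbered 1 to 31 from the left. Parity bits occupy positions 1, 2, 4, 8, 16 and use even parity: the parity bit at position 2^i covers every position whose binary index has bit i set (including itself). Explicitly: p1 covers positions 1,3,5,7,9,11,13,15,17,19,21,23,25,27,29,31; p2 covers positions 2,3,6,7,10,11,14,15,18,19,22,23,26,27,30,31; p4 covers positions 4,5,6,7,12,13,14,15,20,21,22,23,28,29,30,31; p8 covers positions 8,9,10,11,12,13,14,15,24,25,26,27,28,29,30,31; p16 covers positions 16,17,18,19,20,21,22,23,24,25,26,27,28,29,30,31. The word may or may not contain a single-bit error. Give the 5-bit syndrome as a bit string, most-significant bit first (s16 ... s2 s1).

01110

s1: b1⊕b3⊕b5⊕b7⊕b9⊕b11⊕b13⊕b15⊕b17⊕b19⊕b21⊕b23⊕b25⊕b27⊕b29⊕b31 = 1⊕1⊕0⊕1⊕0⊕1⊕1⊕0⊕0⊕1⊕0⊕0⊕1⊕0⊕1⊕0 = 0
s2: b2⊕b3⊕b6⊕b7⊕b10⊕b11⊕b14⊕b15⊕b18⊕b19⊕b22⊕b23⊕b26⊕b27⊕b30⊕b31 = 0⊕1⊕1⊕1⊕1⊕1⊕0⊕0⊕0⊕1⊕1⊕0⊕0⊕0⊕0⊕0 = 1
s4: b4⊕b5⊕b6⊕b7⊕b12⊕b13⊕b14⊕b15⊕b20⊕b21⊕b22⊕b23⊕b28⊕b29⊕b30⊕b31 = 0⊕0⊕1⊕1⊕1⊕1⊕0⊕0⊕0⊕0⊕1⊕0⊕1⊕1⊕0⊕0 = 1
s8: b8⊕b9⊕b10⊕b11⊕b12⊕b13⊕b14⊕b15⊕b24⊕b25⊕b26⊕b27⊕b28⊕b29⊕b30⊕b31 = 0⊕0⊕1⊕1⊕1⊕1⊕0⊕0⊕0⊕1⊕0⊕0⊕1⊕1⊕0⊕0 = 1
s16: b16⊕b17⊕b18⊕b19⊕b20⊕b21⊕b22⊕b23⊕b24⊕b25⊕b26⊕b27⊕b28⊕b29⊕b30⊕b31 = 1⊕0⊕0⊕1⊕0⊕0⊕1⊕0⊕0⊕1⊕0⊕0⊕1⊕1⊕0⊕0 = 0
Syndrome (s16...s1) = 01110 → position 14.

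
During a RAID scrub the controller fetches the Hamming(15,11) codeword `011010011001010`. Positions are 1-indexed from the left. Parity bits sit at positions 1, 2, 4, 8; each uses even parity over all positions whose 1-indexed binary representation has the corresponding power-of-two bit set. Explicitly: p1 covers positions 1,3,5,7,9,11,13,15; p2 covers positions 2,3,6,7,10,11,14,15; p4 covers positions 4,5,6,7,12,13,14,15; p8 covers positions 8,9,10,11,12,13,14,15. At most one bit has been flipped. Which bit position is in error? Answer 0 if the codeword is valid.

s1: b1⊕b3⊕b5⊕b7⊕b9⊕b11⊕b13⊕b15 = 0⊕1⊕1⊕0⊕1⊕0⊕0⊕0 = 1
s2: b2⊕b3⊕b6⊕b7⊕b10⊕b11⊕b14⊕b15 = 1⊕1⊕0⊕0⊕0⊕0⊕1⊕0 = 1
s4: b4⊕b5⊕b6⊕b7⊕b12⊕b13⊕b14⊕b15 = 0⊕1⊕0⊕0⊕1⊕0⊕1⊕0 = 1
s8: b8⊕b9⊕b10⊕b11⊕b12⊕b13⊕b14⊕b15 = 1⊕1⊕0⊕0⊕1⊕0⊕1⊕0 = 0
Syndrome (s8...s1) = 0111 → position 7.

7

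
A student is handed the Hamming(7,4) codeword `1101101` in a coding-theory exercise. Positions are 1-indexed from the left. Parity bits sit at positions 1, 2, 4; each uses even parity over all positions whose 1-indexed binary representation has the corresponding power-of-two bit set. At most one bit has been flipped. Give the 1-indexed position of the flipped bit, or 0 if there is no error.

s1: b1⊕b3⊕b5⊕b7 = 1⊕0⊕1⊕1 = 1
s2: b2⊕b3⊕b6⊕b7 = 1⊕0⊕0⊕1 = 0
s4: b4⊕b5⊕b6⊕b7 = 1⊕1⊕0⊕1 = 1
Syndrome (s4...s1) = 101 → position 5.

5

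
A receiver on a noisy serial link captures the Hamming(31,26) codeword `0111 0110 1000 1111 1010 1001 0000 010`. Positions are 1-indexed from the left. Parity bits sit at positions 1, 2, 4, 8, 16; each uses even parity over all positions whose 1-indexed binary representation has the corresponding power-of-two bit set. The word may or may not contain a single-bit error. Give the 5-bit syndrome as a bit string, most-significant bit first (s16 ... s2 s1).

s1: b1⊕b3⊕b5⊕b7⊕b9⊕b11⊕b13⊕b15⊕b17⊕b19⊕b21⊕b23⊕b25⊕b27⊕b29⊕b31 = 0⊕1⊕0⊕1⊕1⊕0⊕1⊕1⊕1⊕1⊕1⊕0⊕0⊕0⊕0⊕0 = 0
s2: b2⊕b3⊕b6⊕b7⊕b10⊕b11⊕b14⊕b15⊕b18⊕b19⊕b22⊕b23⊕b26⊕b27⊕b30⊕b31 = 1⊕1⊕1⊕1⊕0⊕0⊕1⊕1⊕0⊕1⊕0⊕0⊕0⊕0⊕1⊕0 = 0
s4: b4⊕b5⊕b6⊕b7⊕b12⊕b13⊕b14⊕b15⊕b20⊕b21⊕b22⊕b23⊕b28⊕b29⊕b30⊕b31 = 1⊕0⊕1⊕1⊕0⊕1⊕1⊕1⊕0⊕1⊕0⊕0⊕0⊕0⊕1⊕0 = 0
s8: b8⊕b9⊕b10⊕b11⊕b12⊕b13⊕b14⊕b15⊕b24⊕b25⊕b26⊕b27⊕b28⊕b29⊕b30⊕b31 = 0⊕1⊕0⊕0⊕0⊕1⊕1⊕1⊕1⊕0⊕0⊕0⊕0⊕0⊕1⊕0 = 0
s16: b16⊕b17⊕b18⊕b19⊕b20⊕b21⊕b22⊕b23⊕b24⊕b25⊕b26⊕b27⊕b28⊕b29⊕b30⊕b31 = 1⊕1⊕0⊕1⊕0⊕1⊕0⊕0⊕1⊕0⊕0⊕0⊕0⊕0⊕1⊕0 = 0
Syndrome (s16...s1) = 00000 → position 0 (no error).

00000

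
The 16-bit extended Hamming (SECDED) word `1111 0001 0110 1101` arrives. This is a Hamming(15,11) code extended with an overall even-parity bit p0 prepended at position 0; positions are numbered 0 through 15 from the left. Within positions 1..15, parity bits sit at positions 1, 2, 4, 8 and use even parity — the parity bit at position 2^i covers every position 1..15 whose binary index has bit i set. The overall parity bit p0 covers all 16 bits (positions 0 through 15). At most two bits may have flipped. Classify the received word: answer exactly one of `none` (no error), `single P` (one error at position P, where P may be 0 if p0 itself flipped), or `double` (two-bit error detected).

s1: b1⊕b3⊕b5⊕b7⊕b9⊕b11⊕b13⊕b15 = 1⊕1⊕0⊕1⊕1⊕0⊕1⊕1 = 0
s2: b2⊕b3⊕b6⊕b7⊕b10⊕b11⊕b14⊕b15 = 1⊕1⊕0⊕1⊕1⊕0⊕0⊕1 = 1
s4: b4⊕b5⊕b6⊕b7⊕b12⊕b13⊕b14⊕b15 = 0⊕0⊕0⊕1⊕1⊕1⊕0⊕1 = 0
s8: b8⊕b9⊕b10⊕b11⊕b12⊕b13⊕b14⊕b15 = 0⊕1⊕1⊕0⊕1⊕1⊕0⊕1 = 1
Syndrome (s8...s1) = 1010 → position 10.
Overall parity (XOR of all 16 bits, including p0): 1⊕1⊕1⊕1⊕0⊕0⊕0⊕1⊕0⊕1⊕1⊕0⊕1⊕1⊕0⊕1 = 0
Overall=0, syndrome position=10 → double-bit error detected (uncorrectable).

double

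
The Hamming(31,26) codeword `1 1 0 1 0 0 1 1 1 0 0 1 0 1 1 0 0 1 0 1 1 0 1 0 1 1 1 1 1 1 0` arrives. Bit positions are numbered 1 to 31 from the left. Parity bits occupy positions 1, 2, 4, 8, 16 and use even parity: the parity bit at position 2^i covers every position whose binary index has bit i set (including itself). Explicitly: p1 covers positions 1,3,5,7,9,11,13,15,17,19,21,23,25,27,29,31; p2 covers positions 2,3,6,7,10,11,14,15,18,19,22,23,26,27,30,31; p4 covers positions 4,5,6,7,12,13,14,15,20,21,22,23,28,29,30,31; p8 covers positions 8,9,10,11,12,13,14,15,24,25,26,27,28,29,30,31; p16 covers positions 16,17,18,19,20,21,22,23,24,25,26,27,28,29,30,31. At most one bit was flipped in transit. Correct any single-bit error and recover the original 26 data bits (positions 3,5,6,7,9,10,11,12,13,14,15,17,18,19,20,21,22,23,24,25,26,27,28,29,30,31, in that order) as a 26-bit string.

00011001010010110101111110

s1: b1⊕b3⊕b5⊕b7⊕b9⊕b11⊕b13⊕b15⊕b17⊕b19⊕b21⊕b23⊕b25⊕b27⊕b29⊕b31 = 1⊕0⊕0⊕1⊕1⊕0⊕0⊕1⊕0⊕0⊕1⊕1⊕1⊕1⊕1⊕0 = 1
s2: b2⊕b3⊕b6⊕b7⊕b10⊕b11⊕b14⊕b15⊕b18⊕b19⊕b22⊕b23⊕b26⊕b27⊕b30⊕b31 = 1⊕0⊕0⊕1⊕0⊕0⊕1⊕1⊕1⊕0⊕0⊕1⊕1⊕1⊕1⊕0 = 1
s4: b4⊕b5⊕b6⊕b7⊕b12⊕b13⊕b14⊕b15⊕b20⊕b21⊕b22⊕b23⊕b28⊕b29⊕b30⊕b31 = 1⊕0⊕0⊕1⊕1⊕0⊕1⊕1⊕1⊕1⊕0⊕1⊕1⊕1⊕1⊕0 = 1
s8: b8⊕b9⊕b10⊕b11⊕b12⊕b13⊕b14⊕b15⊕b24⊕b25⊕b26⊕b27⊕b28⊕b29⊕b30⊕b31 = 1⊕1⊕0⊕0⊕1⊕0⊕1⊕1⊕0⊕1⊕1⊕1⊕1⊕1⊕1⊕0 = 1
s16: b16⊕b17⊕b18⊕b19⊕b20⊕b21⊕b22⊕b23⊕b24⊕b25⊕b26⊕b27⊕b28⊕b29⊕b30⊕b31 = 0⊕0⊕1⊕0⊕1⊕1⊕0⊕1⊕0⊕1⊕1⊕1⊕1⊕1⊕1⊕0 = 0
Syndrome (s16...s1) = 01111 → position 15.
Flip bit 15: corrected codeword = 1101001110010100010110101111110
Data bits at positions 3,5,6,7,9,10,11,12,13,14,15,17,18,19,20,21,22,23,24,25,26,27,28,29,30,31: 00011001010010110101111110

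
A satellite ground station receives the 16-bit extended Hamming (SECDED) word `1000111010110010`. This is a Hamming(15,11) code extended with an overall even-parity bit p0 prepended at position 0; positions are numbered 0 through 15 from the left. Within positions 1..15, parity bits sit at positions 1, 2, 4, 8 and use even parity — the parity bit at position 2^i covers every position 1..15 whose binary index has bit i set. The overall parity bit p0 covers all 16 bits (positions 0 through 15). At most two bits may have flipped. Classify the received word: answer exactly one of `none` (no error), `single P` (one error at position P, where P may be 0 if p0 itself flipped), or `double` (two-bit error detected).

none

s1: b1⊕b3⊕b5⊕b7⊕b9⊕b11⊕b13⊕b15 = 0⊕0⊕1⊕0⊕0⊕1⊕0⊕0 = 0
s2: b2⊕b3⊕b6⊕b7⊕b10⊕b11⊕b14⊕b15 = 0⊕0⊕1⊕0⊕1⊕1⊕1⊕0 = 0
s4: b4⊕b5⊕b6⊕b7⊕b12⊕b13⊕b14⊕b15 = 1⊕1⊕1⊕0⊕0⊕0⊕1⊕0 = 0
s8: b8⊕b9⊕b10⊕b11⊕b12⊕b13⊕b14⊕b15 = 1⊕0⊕1⊕1⊕0⊕0⊕1⊕0 = 0
Syndrome (s8...s1) = 0000 → position 0 (no error).
Overall parity (XOR of all 16 bits, including p0): 1⊕0⊕0⊕0⊕1⊕1⊕1⊕0⊕1⊕0⊕1⊕1⊕0⊕0⊕1⊕0 = 0
Overall=0, syndrome position=0 → no error.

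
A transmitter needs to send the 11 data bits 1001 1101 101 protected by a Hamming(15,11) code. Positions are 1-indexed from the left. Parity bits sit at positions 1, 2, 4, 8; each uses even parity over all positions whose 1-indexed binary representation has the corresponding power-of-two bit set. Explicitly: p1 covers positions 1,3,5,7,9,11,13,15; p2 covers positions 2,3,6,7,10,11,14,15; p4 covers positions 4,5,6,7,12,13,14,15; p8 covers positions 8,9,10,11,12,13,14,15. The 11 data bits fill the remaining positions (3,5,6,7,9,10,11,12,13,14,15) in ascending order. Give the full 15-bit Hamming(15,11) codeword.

Place data bits at non-power-of-two positions: b3=1, b5=0, b6=0, b7=1, b9=1, b10=1, b11=0, b12=1, b13=1, b14=0, b15=1.
p1 = XOR of data positions {3,5,7,9,11,13,15} = 1⊕0⊕1⊕1⊕0⊕1⊕1 = 1
p2 = XOR of data positions {3,6,7,10,11,14,15} = 1⊕0⊕1⊕1⊕0⊕0⊕1 = 0
p4 = XOR of data positions {5,6,7,12,13,14,15} = 0⊕0⊕1⊕1⊕1⊕0⊕1 = 0
p8 = XOR of data positions {9,10,11,12,13,14,15} = 1⊕1⊕0⊕1⊕1⊕0⊕1 = 1
Codeword b1..b15 = 101000111101101

101000111101101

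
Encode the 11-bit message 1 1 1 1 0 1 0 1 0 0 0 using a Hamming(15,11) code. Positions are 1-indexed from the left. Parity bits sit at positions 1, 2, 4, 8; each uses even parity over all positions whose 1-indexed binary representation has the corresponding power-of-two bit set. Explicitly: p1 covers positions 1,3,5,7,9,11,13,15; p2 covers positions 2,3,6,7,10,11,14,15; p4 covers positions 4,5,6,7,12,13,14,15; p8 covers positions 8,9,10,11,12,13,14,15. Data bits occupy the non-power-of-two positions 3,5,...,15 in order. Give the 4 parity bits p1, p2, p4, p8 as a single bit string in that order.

Place data bits at non-power-of-two positions: b3=1, b5=1, b6=1, b7=1, b9=0, b10=1, b11=0, b12=1, b13=0, b14=0, b15=0.
p1 = XOR of data positions {3,5,7,9,11,13,15} = 1⊕1⊕1⊕0⊕0⊕0⊕0 = 1
p2 = XOR of data positions {3,6,7,10,11,14,15} = 1⊕1⊕1⊕1⊕0⊕0⊕0 = 0
p4 = XOR of data positions {5,6,7,12,13,14,15} = 1⊕1⊕1⊕1⊕0⊕0⊕0 = 0
p8 = XOR of data positions {9,10,11,12,13,14,15} = 0⊕1⊕0⊕1⊕0⊕0⊕0 = 0
Parity bits p1,p2,p4,p8 = 1000

1000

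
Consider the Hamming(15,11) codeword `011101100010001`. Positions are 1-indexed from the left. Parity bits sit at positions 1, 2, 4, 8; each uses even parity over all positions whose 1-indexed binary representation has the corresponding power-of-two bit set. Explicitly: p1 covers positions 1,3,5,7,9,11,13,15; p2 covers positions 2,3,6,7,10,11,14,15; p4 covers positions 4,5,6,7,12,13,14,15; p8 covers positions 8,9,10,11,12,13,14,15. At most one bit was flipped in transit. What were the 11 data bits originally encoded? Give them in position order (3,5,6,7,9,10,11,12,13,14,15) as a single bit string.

10110010001

s1: b1⊕b3⊕b5⊕b7⊕b9⊕b11⊕b13⊕b15 = 0⊕1⊕0⊕1⊕0⊕1⊕0⊕1 = 0
s2: b2⊕b3⊕b6⊕b7⊕b10⊕b11⊕b14⊕b15 = 1⊕1⊕1⊕1⊕0⊕1⊕0⊕1 = 0
s4: b4⊕b5⊕b6⊕b7⊕b12⊕b13⊕b14⊕b15 = 1⊕0⊕1⊕1⊕0⊕0⊕0⊕1 = 0
s8: b8⊕b9⊕b10⊕b11⊕b12⊕b13⊕b14⊕b15 = 0⊕0⊕0⊕1⊕0⊕0⊕0⊕1 = 0
Syndrome (s8...s1) = 0000 → position 0 (no error).
No correction needed.
Data bits at positions 3,5,6,7,9,10,11,12,13,14,15: 10110010001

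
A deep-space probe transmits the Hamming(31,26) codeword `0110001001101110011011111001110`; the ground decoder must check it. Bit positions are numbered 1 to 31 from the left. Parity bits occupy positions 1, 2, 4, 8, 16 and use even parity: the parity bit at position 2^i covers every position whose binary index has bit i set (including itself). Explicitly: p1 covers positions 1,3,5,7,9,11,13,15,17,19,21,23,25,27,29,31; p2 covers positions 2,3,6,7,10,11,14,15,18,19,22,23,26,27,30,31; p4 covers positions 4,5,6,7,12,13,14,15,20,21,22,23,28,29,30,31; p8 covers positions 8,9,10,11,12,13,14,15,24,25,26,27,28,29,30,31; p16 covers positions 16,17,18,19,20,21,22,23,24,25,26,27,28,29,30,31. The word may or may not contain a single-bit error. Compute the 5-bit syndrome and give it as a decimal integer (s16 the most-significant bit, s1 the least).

0

s1: b1⊕b3⊕b5⊕b7⊕b9⊕b11⊕b13⊕b15⊕b17⊕b19⊕b21⊕b23⊕b25⊕b27⊕b29⊕b31 = 0⊕1⊕0⊕1⊕0⊕1⊕1⊕1⊕0⊕1⊕1⊕1⊕1⊕0⊕1⊕0 = 0
s2: b2⊕b3⊕b6⊕b7⊕b10⊕b11⊕b14⊕b15⊕b18⊕b19⊕b22⊕b23⊕b26⊕b27⊕b30⊕b31 = 1⊕1⊕0⊕1⊕1⊕1⊕1⊕1⊕1⊕1⊕1⊕1⊕0⊕0⊕1⊕0 = 0
s4: b4⊕b5⊕b6⊕b7⊕b12⊕b13⊕b14⊕b15⊕b20⊕b21⊕b22⊕b23⊕b28⊕b29⊕b30⊕b31 = 0⊕0⊕0⊕1⊕0⊕1⊕1⊕1⊕0⊕1⊕1⊕1⊕1⊕1⊕1⊕0 = 0
s8: b8⊕b9⊕b10⊕b11⊕b12⊕b13⊕b14⊕b15⊕b24⊕b25⊕b26⊕b27⊕b28⊕b29⊕b30⊕b31 = 0⊕0⊕1⊕1⊕0⊕1⊕1⊕1⊕1⊕1⊕0⊕0⊕1⊕1⊕1⊕0 = 0
s16: b16⊕b17⊕b18⊕b19⊕b20⊕b21⊕b22⊕b23⊕b24⊕b25⊕b26⊕b27⊕b28⊕b29⊕b30⊕b31 = 0⊕0⊕1⊕1⊕0⊕1⊕1⊕1⊕1⊕1⊕0⊕0⊕1⊕1⊕1⊕0 = 0
Syndrome (s16...s1) = 00000 → position 0 (no error).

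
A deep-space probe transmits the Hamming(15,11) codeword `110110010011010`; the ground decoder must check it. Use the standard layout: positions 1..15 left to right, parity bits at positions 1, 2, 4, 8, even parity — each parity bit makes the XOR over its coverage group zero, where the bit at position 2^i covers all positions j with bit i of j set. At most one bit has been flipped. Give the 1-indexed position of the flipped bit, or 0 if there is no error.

s1: b1⊕b3⊕b5⊕b7⊕b9⊕b11⊕b13⊕b15 = 1⊕0⊕1⊕0⊕0⊕1⊕0⊕0 = 1
s2: b2⊕b3⊕b6⊕b7⊕b10⊕b11⊕b14⊕b15 = 1⊕0⊕0⊕0⊕0⊕1⊕1⊕0 = 1
s4: b4⊕b5⊕b6⊕b7⊕b12⊕b13⊕b14⊕b15 = 1⊕1⊕0⊕0⊕1⊕0⊕1⊕0 = 0
s8: b8⊕b9⊕b10⊕b11⊕b12⊕b13⊕b14⊕b15 = 1⊕0⊕0⊕1⊕1⊕0⊕1⊕0 = 0
Syndrome (s8...s1) = 0011 → position 3.

3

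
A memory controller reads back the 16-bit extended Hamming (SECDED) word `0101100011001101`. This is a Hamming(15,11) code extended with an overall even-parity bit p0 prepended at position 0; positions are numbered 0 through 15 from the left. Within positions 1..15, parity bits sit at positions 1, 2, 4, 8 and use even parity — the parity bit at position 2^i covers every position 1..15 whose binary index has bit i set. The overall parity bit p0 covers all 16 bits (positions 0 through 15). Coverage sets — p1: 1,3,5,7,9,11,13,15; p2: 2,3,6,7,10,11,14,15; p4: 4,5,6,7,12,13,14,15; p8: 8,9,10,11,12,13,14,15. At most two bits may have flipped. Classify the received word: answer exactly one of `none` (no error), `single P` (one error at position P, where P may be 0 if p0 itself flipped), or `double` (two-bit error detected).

double

s1: b1⊕b3⊕b5⊕b7⊕b9⊕b11⊕b13⊕b15 = 1⊕1⊕0⊕0⊕1⊕0⊕1⊕1 = 1
s2: b2⊕b3⊕b6⊕b7⊕b10⊕b11⊕b14⊕b15 = 0⊕1⊕0⊕0⊕0⊕0⊕0⊕1 = 0
s4: b4⊕b5⊕b6⊕b7⊕b12⊕b13⊕b14⊕b15 = 1⊕0⊕0⊕0⊕1⊕1⊕0⊕1 = 0
s8: b8⊕b9⊕b10⊕b11⊕b12⊕b13⊕b14⊕b15 = 1⊕1⊕0⊕0⊕1⊕1⊕0⊕1 = 1
Syndrome (s8...s1) = 1001 → position 9.
Overall parity (XOR of all 16 bits, including p0): 0⊕1⊕0⊕1⊕1⊕0⊕0⊕0⊕1⊕1⊕0⊕0⊕1⊕1⊕0⊕1 = 0
Overall=0, syndrome position=9 → double-bit error detected (uncorrectable).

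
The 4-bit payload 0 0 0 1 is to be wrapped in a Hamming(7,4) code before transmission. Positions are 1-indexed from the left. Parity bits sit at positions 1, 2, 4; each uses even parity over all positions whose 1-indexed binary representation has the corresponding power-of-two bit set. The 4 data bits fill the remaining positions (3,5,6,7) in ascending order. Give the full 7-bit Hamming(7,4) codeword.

Place data bits at non-power-of-two positions: b3=0, b5=0, b6=0, b7=1.
p1 = XOR of data positions {3,5,7} = 0⊕0⊕1 = 1
p2 = XOR of data positions {3,6,7} = 0⊕0⊕1 = 1
p4 = XOR of data positions {5,6,7} = 0⊕0⊕1 = 1
Codeword b1..b7 = 1101001

1101001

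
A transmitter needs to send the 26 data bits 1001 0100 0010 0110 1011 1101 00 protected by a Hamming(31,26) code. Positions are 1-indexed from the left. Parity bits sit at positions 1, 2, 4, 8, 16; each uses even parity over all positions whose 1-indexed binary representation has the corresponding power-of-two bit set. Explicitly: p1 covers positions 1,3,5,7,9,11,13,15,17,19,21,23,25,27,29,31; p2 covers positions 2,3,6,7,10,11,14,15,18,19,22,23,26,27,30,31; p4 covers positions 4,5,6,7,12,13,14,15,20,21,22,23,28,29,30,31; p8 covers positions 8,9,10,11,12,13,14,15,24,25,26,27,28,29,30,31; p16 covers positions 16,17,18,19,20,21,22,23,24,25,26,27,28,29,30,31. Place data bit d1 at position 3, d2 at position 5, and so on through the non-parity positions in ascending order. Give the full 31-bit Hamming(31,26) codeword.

1011001101000010001101011110100

Place data bits at non-power-of-two positions: b3=1, b5=0, b6=0, b7=1, b9=0, b10=1, b11=0, b12=0, b13=0, b14=0, b15=1, b17=0, b18=0, b19=1, b20=1, b21=0, b22=1, b23=0, b24=1, b25=1, b26=1, b27=1, b28=0, b29=1, b30=0, b31=0.
p1 = XOR of data positions {3,5,7,9,11,13,15,17,19,21,23,25,27,29,31} = 1⊕0⊕1⊕0⊕0⊕0⊕1⊕0⊕1⊕0⊕0⊕1⊕1⊕1⊕0 = 1
p2 = XOR of data positions {3,6,7,10,11,14,15,18,19,22,23,26,27,30,31} = 1⊕0⊕1⊕1⊕0⊕0⊕1⊕0⊕1⊕1⊕0⊕1⊕1⊕0⊕0 = 0
p4 = XOR of data positions {5,6,7,12,13,14,15,20,21,22,23,28,29,30,31} = 0⊕0⊕1⊕0⊕0⊕0⊕1⊕1⊕0⊕1⊕0⊕0⊕1⊕0⊕0 = 1
p8 = XOR of data positions {9,10,11,12,13,14,15,24,25,26,27,28,29,30,31} = 0⊕1⊕0⊕0⊕0⊕0⊕1⊕1⊕1⊕1⊕1⊕0⊕1⊕0⊕0 = 1
p16 = XOR of data positions {17,18,19,20,21,22,23,24,25,26,27,28,29,30,31} = 0⊕0⊕1⊕1⊕0⊕1⊕0⊕1⊕1⊕1⊕1⊕0⊕1⊕0⊕0 = 0
Codeword b1..b31 = 1011001101000010001101011110100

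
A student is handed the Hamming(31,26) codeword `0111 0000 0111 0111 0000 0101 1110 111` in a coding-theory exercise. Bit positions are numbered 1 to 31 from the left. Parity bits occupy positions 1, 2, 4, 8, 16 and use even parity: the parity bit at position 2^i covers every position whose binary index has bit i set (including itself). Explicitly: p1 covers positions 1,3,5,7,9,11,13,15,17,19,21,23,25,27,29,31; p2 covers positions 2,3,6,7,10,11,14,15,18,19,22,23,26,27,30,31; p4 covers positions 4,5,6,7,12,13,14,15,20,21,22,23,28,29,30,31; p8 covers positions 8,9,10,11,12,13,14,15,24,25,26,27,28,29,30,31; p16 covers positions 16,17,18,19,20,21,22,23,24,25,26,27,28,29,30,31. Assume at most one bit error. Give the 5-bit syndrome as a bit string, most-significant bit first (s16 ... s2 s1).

s1: b1⊕b3⊕b5⊕b7⊕b9⊕b11⊕b13⊕b15⊕b17⊕b19⊕b21⊕b23⊕b25⊕b27⊕b29⊕b31 = 0⊕1⊕0⊕0⊕0⊕1⊕0⊕1⊕0⊕0⊕0⊕0⊕1⊕1⊕1⊕1 = 1
s2: b2⊕b3⊕b6⊕b7⊕b10⊕b11⊕b14⊕b15⊕b18⊕b19⊕b22⊕b23⊕b26⊕b27⊕b30⊕b31 = 1⊕1⊕0⊕0⊕1⊕1⊕1⊕1⊕0⊕0⊕1⊕0⊕1⊕1⊕1⊕1 = 1
s4: b4⊕b5⊕b6⊕b7⊕b12⊕b13⊕b14⊕b15⊕b20⊕b21⊕b22⊕b23⊕b28⊕b29⊕b30⊕b31 = 1⊕0⊕0⊕0⊕1⊕0⊕1⊕1⊕0⊕0⊕1⊕0⊕0⊕1⊕1⊕1 = 0
s8: b8⊕b9⊕b10⊕b11⊕b12⊕b13⊕b14⊕b15⊕b24⊕b25⊕b26⊕b27⊕b28⊕b29⊕b30⊕b31 = 0⊕0⊕1⊕1⊕1⊕0⊕1⊕1⊕1⊕1⊕1⊕1⊕0⊕1⊕1⊕1 = 0
s16: b16⊕b17⊕b18⊕b19⊕b20⊕b21⊕b22⊕b23⊕b24⊕b25⊕b26⊕b27⊕b28⊕b29⊕b30⊕b31 = 1⊕0⊕0⊕0⊕0⊕0⊕1⊕0⊕1⊕1⊕1⊕1⊕0⊕1⊕1⊕1 = 1
Syndrome (s16...s1) = 10011 → position 19.

10011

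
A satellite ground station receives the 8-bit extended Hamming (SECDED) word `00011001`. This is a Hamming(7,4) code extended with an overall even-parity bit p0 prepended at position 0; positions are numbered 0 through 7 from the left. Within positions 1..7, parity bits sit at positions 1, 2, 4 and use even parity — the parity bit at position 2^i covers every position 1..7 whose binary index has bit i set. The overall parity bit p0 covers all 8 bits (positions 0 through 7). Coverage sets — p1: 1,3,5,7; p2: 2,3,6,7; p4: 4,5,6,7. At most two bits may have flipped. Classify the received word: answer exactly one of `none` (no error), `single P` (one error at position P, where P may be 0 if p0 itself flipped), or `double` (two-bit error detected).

s1: b1⊕b3⊕b5⊕b7 = 0⊕1⊕0⊕1 = 0
s2: b2⊕b3⊕b6⊕b7 = 0⊕1⊕0⊕1 = 0
s4: b4⊕b5⊕b6⊕b7 = 1⊕0⊕0⊕1 = 0
Syndrome (s4...s1) = 000 → position 0 (no error).
Overall parity (XOR of all 8 bits, including p0): 0⊕0⊕0⊕1⊕1⊕0⊕0⊕1 = 1
Overall=1, syndrome position=0 → single-bit error at position 0.

single 0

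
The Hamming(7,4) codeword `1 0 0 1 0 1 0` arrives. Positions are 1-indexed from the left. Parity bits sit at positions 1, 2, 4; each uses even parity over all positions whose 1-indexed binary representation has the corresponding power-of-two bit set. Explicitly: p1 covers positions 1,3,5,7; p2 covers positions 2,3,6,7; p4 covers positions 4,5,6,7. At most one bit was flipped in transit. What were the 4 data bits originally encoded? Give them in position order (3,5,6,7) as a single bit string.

1010

s1: b1⊕b3⊕b5⊕b7 = 1⊕0⊕0⊕0 = 1
s2: b2⊕b3⊕b6⊕b7 = 0⊕0⊕1⊕0 = 1
s4: b4⊕b5⊕b6⊕b7 = 1⊕0⊕1⊕0 = 0
Syndrome (s4...s1) = 011 → position 3.
Flip bit 3: corrected codeword = 1011010
Data bits at positions 3,5,6,7: 1010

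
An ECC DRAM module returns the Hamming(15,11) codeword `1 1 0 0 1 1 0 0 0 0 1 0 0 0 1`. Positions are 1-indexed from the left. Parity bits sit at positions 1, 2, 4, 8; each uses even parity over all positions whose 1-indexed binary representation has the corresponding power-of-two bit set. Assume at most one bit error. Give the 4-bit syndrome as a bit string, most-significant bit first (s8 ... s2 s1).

s1: b1⊕b3⊕b5⊕b7⊕b9⊕b11⊕b13⊕b15 = 1⊕0⊕1⊕0⊕0⊕1⊕0⊕1 = 0
s2: b2⊕b3⊕b6⊕b7⊕b10⊕b11⊕b14⊕b15 = 1⊕0⊕1⊕0⊕0⊕1⊕0⊕1 = 0
s4: b4⊕b5⊕b6⊕b7⊕b12⊕b13⊕b14⊕b15 = 0⊕1⊕1⊕0⊕0⊕0⊕0⊕1 = 1
s8: b8⊕b9⊕b10⊕b11⊕b12⊕b13⊕b14⊕b15 = 0⊕0⊕0⊕1⊕0⊕0⊕0⊕1 = 0
Syndrome (s8...s1) = 0100 → position 4.

0100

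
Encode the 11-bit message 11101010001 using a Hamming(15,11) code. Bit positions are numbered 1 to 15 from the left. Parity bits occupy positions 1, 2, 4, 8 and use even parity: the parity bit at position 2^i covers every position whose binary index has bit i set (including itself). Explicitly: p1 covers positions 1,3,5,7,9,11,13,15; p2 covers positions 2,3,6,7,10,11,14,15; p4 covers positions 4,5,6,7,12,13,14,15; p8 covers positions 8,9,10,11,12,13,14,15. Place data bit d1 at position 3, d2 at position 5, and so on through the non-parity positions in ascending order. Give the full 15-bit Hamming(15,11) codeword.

101111011010001

Place data bits at non-power-of-two positions: b3=1, b5=1, b6=1, b7=0, b9=1, b10=0, b11=1, b12=0, b13=0, b14=0, b15=1.
p1 = XOR of data positions {3,5,7,9,11,13,15} = 1⊕1⊕0⊕1⊕1⊕0⊕1 = 1
p2 = XOR of data positions {3,6,7,10,11,14,15} = 1⊕1⊕0⊕0⊕1⊕0⊕1 = 0
p4 = XOR of data positions {5,6,7,12,13,14,15} = 1⊕1⊕0⊕0⊕0⊕0⊕1 = 1
p8 = XOR of data positions {9,10,11,12,13,14,15} = 1⊕0⊕1⊕0⊕0⊕0⊕1 = 1
Codeword b1..b15 = 101111011010001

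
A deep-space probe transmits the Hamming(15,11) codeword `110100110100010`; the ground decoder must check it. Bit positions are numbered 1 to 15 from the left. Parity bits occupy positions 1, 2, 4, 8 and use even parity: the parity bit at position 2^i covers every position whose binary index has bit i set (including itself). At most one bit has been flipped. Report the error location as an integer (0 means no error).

s1: b1⊕b3⊕b5⊕b7⊕b9⊕b11⊕b13⊕b15 = 1⊕0⊕0⊕1⊕0⊕0⊕0⊕0 = 0
s2: b2⊕b3⊕b6⊕b7⊕b10⊕b11⊕b14⊕b15 = 1⊕0⊕0⊕1⊕1⊕0⊕1⊕0 = 0
s4: b4⊕b5⊕b6⊕b7⊕b12⊕b13⊕b14⊕b15 = 1⊕0⊕0⊕1⊕0⊕0⊕1⊕0 = 1
s8: b8⊕b9⊕b10⊕b11⊕b12⊕b13⊕b14⊕b15 = 1⊕0⊕1⊕0⊕0⊕0⊕1⊕0 = 1
Syndrome (s8...s1) = 1100 → position 12.

12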